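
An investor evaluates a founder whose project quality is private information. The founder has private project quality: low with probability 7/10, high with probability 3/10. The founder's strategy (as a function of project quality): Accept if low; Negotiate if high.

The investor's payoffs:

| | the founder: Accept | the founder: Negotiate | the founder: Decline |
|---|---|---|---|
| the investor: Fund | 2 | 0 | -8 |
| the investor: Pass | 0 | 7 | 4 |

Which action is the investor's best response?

Pass

E[Fund] = 7/10·(2) + 3/10·(0) = 7/5
E[Pass] = 7/10·(0) + 3/10·(7) = 21/10
Best response: Pass (21/10 is the largest).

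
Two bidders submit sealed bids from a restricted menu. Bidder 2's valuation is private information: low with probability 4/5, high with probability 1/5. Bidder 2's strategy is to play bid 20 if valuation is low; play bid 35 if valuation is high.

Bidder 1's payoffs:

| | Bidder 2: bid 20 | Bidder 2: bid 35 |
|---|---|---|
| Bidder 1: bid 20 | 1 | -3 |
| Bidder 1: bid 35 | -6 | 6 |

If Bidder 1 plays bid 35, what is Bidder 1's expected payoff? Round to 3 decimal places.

E[bid 35] = 4/5·(-6) + 1/5·6 = (-24/5) + 6/5 = -18/5

-3.600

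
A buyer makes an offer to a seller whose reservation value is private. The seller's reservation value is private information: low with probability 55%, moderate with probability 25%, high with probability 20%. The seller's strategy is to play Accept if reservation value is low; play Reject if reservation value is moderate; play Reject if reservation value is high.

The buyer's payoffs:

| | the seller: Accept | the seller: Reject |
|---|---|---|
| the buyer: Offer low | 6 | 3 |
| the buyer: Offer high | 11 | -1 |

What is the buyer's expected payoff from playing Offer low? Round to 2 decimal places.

4.65

E[Offer low] = 0.55·6 + 0.25·3 + 0.2·3 = 3.3 + 0.75 + 0.6 = 4.65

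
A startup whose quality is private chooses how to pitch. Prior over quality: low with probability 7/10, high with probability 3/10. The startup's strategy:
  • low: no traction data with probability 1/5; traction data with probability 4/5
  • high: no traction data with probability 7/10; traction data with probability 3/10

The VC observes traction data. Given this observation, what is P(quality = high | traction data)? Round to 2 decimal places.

0.14

Apply Bayes' rule using the sender's strategy as the likelihood.
P(traction data) = (7/10)·(4/5) + (3/10)·(3/10) = 13/20
P(high | traction data) = ((3/10)·(3/10)) / (13/20) = (9/100) / (13/20) = 9/65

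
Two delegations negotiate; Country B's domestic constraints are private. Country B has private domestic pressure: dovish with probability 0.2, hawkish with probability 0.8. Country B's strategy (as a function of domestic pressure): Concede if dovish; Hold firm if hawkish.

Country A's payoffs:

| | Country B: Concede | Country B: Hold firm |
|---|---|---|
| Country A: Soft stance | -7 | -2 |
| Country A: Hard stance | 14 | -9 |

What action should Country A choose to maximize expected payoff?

Compute Country A's expected payoff for each action, taking the expectation over Country B's type.
E[Soft stance] = 0.2·(-7) + 0.8·(-2) = -3
E[Hard stance] = 0.2·(14) + 0.8·(-9) = -4.4
Best response: Soft stance (-3 is the largest).

Soft stance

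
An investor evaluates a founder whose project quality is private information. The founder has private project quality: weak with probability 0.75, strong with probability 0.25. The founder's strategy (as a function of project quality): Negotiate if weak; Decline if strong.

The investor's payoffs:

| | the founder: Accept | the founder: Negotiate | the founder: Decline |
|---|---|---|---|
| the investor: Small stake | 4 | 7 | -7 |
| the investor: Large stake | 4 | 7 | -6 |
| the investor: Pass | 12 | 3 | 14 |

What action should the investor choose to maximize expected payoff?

E[Small stake] = 0.75·(7) + 0.25·(-7) = 3.5
E[Large stake] = 0.75·(7) + 0.25·(-6) = 3.75
E[Pass] = 0.75·(3) + 0.25·(14) = 5.75
Best response: Pass (5.75 is the largest).

Pass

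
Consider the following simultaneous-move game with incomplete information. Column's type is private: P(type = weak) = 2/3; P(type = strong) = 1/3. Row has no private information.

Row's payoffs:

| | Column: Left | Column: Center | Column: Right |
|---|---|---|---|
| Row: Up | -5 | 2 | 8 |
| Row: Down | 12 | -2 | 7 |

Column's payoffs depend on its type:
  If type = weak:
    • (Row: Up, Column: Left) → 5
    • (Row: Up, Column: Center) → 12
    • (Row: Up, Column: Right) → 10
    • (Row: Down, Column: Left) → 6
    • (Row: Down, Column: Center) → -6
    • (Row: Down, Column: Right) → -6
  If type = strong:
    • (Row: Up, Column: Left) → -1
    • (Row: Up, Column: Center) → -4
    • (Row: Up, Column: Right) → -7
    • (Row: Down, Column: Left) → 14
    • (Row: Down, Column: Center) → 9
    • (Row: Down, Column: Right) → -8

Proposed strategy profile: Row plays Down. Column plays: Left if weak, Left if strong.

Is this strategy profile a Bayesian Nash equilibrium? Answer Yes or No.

Yes

A profile is a BNE iff every type of every player is best-responding given beliefs about the other side.
Row plays Down: E[Down] = 2/3·(12) + 1/3·(12) = 12; E[Up] = -5. Best-responding. ✓
Column (type weak), facing Down: Left gives 6, Center gives -6, Right gives -6. Proposed Left is best. ✓
Column (type strong), facing Down: Left gives 14, Center gives 9, Right gives -8. Proposed Left is best. ✓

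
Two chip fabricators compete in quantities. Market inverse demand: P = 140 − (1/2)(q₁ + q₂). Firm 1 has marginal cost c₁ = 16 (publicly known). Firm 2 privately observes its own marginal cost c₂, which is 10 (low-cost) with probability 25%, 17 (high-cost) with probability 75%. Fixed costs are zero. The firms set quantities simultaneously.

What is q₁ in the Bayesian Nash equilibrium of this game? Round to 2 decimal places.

Firm 2 with cost c maximizes (140 − (1/2)(q₁+q₂) − c)·q₂, giving q₂(c) = (140 − c − (1/2)q₁).
E[c₂] = 0.25·10 + 0.75·17 = 15.25
Firm 1's FOC against E[q₂] yields q₁ = (140 − 2·16 + E[c₂])/(3/2) = (140 − 32 + 15.25)/(3/2) = 82.1667.

82.17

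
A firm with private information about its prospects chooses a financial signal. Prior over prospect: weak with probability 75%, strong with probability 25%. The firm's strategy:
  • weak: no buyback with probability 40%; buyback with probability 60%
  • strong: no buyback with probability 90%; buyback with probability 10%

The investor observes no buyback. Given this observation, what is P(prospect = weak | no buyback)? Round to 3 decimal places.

0.571

P(no buyback) = 0.75·0.4 + 0.25·0.9 = 0.525
P(weak | no buyback) = (0.75·0.4) / 0.525 = 0.3 / 0.525 = 0.571429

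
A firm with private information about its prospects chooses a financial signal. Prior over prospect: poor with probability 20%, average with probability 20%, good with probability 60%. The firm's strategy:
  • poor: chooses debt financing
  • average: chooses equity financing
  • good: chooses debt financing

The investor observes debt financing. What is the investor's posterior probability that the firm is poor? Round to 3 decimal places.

0.250

Apply Bayes' rule using the sender's strategy as the likelihood.
P(debt financing) = 0.2·1 + 0.2·0 + 0.6·1 = 0.8
P(poor | debt financing) = (0.2·1) / 0.8 = 0.2 / 0.8 = 0.25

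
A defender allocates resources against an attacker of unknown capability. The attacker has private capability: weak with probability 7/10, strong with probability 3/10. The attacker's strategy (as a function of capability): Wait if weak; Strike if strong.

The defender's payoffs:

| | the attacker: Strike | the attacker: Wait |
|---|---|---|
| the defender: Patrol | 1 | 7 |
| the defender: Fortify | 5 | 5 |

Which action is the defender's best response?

E[Patrol] = 7/10·(7) + 3/10·(1) = 26/5
E[Fortify] = 7/10·(5) + 3/10·(5) = 5
Best response: Patrol (26/5 is the largest).

Patrol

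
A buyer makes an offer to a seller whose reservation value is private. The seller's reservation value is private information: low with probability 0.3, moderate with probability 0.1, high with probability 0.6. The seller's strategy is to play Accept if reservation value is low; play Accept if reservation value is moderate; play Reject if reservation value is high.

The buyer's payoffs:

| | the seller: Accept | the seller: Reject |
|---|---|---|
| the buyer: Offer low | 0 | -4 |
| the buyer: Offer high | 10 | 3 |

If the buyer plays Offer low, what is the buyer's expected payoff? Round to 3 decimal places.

E[Offer low] = 0.3·0 + 0.1·0 + 0.6·(-4) = 0 + 0 + (-2.4) = -2.4

-2.400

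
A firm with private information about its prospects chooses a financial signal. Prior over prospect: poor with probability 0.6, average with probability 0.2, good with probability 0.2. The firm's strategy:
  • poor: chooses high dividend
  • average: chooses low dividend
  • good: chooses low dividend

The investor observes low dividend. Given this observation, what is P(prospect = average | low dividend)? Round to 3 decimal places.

Apply Bayes' rule using the sender's strategy as the likelihood.
P(low dividend) = 0.6·0 + 0.2·1 + 0.2·1 = 0.4
P(average | low dividend) = (0.2·1) / 0.4 = 0.2 / 0.4 = 0.5

0.500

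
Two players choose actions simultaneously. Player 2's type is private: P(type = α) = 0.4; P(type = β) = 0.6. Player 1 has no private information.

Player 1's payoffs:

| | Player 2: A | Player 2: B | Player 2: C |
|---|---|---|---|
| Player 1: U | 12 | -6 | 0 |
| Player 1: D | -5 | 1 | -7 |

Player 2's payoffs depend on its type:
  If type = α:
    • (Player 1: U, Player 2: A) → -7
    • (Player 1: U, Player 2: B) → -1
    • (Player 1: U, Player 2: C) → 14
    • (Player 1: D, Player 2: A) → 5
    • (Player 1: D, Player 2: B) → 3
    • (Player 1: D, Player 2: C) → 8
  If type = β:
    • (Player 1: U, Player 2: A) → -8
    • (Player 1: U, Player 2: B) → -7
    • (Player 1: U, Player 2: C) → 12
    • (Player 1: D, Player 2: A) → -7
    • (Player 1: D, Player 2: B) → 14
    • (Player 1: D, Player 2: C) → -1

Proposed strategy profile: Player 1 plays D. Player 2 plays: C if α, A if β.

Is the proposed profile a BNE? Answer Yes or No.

No

A profile is a BNE iff every type of every player is best-responding given beliefs about the other side.
Player 1 plays D: E[D] = 0.4·(-7) + 0.6·(-5) = -5.8; E[U] = 7.2. Not best-responding. ✗
Player 2 (type α), facing D: A gives 5, B gives 3, C gives 8. Proposed C is best. ✓
Player 2 (type β), facing D: A gives -7, B gives 14, C gives -1. Proposed A is not best — profitable deviation exists. ✗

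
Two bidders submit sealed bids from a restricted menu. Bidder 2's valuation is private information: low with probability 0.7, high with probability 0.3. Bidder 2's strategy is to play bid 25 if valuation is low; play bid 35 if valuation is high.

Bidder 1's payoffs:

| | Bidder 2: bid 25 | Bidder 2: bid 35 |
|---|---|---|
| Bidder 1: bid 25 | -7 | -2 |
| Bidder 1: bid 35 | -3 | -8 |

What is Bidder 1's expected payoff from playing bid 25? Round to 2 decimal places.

-5.50

E[bid 25] = 0.7·(-7) + 0.3·(-2) = (-4.9) + (-0.6) = -5.5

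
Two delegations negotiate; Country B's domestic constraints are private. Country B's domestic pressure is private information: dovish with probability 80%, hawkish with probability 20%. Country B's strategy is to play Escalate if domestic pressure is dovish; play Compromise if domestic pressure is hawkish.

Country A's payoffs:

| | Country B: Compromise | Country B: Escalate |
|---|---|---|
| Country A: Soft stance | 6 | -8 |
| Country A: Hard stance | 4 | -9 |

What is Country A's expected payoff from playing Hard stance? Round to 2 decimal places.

E[Hard stance] = 0.8·(-9) + 0.2·4 = (-7.2) + 0.8 = -6.4

-6.40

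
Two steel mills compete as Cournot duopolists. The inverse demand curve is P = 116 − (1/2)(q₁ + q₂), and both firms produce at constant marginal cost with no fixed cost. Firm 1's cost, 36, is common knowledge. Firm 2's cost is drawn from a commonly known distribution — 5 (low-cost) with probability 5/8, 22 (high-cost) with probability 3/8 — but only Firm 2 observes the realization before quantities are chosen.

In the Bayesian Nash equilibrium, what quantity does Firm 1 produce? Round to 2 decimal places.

36.92

Firm 2 with cost c maximizes (116 − (1/2)(q₁+q₂) − c)·q₂, giving q₂(c) = (116 − c − (1/2)q₁).
E[c₂] = 5/8·5 + 3/8·22 = 11.375
Firm 1's FOC against E[q₂] yields q₁ = (116 − 2·36 + E[c₂])/(3/2) = (116 − 72 + 11.375)/(3/2) = 36.9167.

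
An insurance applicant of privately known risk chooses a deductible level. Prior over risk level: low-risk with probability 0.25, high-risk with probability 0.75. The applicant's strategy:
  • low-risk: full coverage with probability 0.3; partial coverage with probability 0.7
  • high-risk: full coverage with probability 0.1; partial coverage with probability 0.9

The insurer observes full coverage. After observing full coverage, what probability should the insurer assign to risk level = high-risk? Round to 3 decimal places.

P(full coverage) = 0.25·0.3 + 0.75·0.1 = 0.15
P(high-risk | full coverage) = (0.75·0.1) / 0.15 = 0.075 / 0.15 = 0.5

0.500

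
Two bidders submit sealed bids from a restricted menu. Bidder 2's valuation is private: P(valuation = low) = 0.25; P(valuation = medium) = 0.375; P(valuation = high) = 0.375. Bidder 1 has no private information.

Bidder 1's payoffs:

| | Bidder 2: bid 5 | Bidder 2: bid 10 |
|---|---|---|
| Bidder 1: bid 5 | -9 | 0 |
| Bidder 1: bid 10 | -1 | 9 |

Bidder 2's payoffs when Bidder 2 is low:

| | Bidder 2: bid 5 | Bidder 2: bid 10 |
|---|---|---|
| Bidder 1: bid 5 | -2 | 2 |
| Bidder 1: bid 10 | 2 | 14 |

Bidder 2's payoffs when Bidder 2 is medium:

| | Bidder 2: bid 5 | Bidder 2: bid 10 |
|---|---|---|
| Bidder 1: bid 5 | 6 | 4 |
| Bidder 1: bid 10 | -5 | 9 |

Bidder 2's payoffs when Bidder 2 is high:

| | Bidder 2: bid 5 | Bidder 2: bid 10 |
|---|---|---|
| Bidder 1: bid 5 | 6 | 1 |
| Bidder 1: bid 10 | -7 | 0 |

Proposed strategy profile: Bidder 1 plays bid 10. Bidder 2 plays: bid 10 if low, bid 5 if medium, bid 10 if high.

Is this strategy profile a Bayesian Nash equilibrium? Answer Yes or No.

No

Bidder 1 plays bid 10: E[bid 10] = 0.25·(9) + 0.375·(-1) + 0.375·(9) = 5.25; E[bid 5] = -3.375. Best-responding. ✓
Bidder 2 (valuation low), facing bid 10: bid 5 gives 2, bid 10 gives 14. Proposed bid 10 is best. ✓
Bidder 2 (valuation medium), facing bid 10: bid 5 gives -5, bid 10 gives 9. Proposed bid 5 is not best — profitable deviation exists. ✗
Bidder 2 (valuation high), facing bid 10: bid 5 gives -7, bid 10 gives 0. Proposed bid 10 is best. ✓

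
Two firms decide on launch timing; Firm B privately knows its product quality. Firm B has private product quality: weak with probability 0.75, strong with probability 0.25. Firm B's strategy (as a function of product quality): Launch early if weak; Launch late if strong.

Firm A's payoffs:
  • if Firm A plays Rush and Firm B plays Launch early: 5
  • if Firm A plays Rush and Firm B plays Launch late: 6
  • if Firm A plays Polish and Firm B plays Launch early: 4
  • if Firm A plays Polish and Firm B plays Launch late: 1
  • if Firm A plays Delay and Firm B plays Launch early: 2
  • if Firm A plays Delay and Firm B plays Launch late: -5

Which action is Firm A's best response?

Compute Firm A's expected payoff for each action, taking the expectation over Firm B's type.
E[Rush] = 0.75·(5) + 0.25·(6) = 5.25
E[Polish] = 0.75·(4) + 0.25·(1) = 3.25
E[Delay] = 0.75·(2) + 0.25·(-5) = 0.25
Best response: Rush (5.25 is the largest).

Rush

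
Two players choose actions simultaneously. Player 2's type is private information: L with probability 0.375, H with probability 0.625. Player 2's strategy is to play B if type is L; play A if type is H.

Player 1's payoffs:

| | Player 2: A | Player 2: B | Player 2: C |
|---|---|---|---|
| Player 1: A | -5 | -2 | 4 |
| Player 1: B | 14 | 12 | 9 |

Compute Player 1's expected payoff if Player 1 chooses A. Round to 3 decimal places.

Take the expectation over Player 2's type, weighting each type's action by its prior probability.
E[A] = 0.375·(-2) + 0.625·(-5) = (-0.75) + (-3.125) = -3.875

-3.875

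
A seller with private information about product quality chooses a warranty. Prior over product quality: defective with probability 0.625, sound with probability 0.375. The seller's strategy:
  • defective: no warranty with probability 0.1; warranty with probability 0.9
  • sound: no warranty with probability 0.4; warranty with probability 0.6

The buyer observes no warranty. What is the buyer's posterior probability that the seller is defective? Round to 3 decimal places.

0.294

Apply Bayes' rule using the sender's strategy as the likelihood.
P(no warranty) = 0.625·0.1 + 0.375·0.4 = 0.2125
P(defective | no warranty) = (0.625·0.1) / 0.2125 = 0.0625 / 0.2125 = 0.294118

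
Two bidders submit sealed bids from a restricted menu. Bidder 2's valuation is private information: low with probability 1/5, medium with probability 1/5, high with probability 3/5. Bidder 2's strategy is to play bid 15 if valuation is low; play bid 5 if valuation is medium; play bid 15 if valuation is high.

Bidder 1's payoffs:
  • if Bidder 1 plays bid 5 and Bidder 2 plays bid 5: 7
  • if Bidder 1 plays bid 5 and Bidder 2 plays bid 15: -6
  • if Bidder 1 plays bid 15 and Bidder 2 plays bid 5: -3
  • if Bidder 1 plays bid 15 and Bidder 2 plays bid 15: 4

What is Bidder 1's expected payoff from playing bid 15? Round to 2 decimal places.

2.60

Take the expectation over Bidder 2's valuation, weighting each type's action by its prior probability.
E[bid 15] = 1/5·4 + 1/5·(-3) + 3/5·4 = 4/5 + (-3/5) + 12/5 = 13/5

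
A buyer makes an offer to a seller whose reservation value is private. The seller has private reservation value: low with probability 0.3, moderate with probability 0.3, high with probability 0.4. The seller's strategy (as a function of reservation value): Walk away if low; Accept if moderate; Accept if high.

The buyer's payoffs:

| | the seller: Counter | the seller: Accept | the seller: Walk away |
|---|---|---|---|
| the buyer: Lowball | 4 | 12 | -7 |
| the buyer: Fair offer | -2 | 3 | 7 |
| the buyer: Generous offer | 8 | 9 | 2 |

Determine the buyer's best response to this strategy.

E[Lowball] = 0.3·(-7) + 0.3·(12) + 0.4·(12) = 6.3
E[Fair offer] = 0.3·(7) + 0.3·(3) + 0.4·(3) = 4.2
E[Generous offer] = 0.3·(2) + 0.3·(9) + 0.4·(9) = 6.9
Best response: Generous offer (6.9 is the largest).

Generous offer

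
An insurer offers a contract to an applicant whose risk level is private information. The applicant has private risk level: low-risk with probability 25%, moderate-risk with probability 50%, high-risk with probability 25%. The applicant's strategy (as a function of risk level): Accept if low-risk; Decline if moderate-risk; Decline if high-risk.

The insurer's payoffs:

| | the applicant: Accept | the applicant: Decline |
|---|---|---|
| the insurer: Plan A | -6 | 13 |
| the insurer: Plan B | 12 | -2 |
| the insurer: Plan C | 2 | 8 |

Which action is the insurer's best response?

Plan A

E[Plan A] = 0.25·(-6) + 0.5·(13) + 0.25·(13) = 8.25
E[Plan B] = 0.25·(12) + 0.5·(-2) + 0.25·(-2) = 1.5
E[Plan C] = 0.25·(2) + 0.5·(8) + 0.25·(8) = 6.5
Best response: Plan A (8.25 is the largest).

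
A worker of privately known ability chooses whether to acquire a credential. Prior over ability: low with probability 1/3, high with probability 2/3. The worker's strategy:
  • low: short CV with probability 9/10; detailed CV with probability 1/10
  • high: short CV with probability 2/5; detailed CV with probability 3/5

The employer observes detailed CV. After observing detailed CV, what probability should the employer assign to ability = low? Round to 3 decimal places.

Apply Bayes' rule using the sender's strategy as the likelihood.
P(detailed CV) = (1/3)·(1/10) + (2/3)·(3/5) = 13/30
P(low | detailed CV) = ((1/3)·(1/10)) / (13/30) = (1/30) / (13/30) = 1/13

0.077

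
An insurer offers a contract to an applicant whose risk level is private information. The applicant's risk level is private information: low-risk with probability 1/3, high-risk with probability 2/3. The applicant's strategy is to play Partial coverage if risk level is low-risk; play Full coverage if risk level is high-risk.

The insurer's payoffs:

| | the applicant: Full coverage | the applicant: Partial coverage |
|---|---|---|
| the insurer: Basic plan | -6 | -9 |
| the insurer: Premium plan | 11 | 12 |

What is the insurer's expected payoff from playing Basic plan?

Take the expectation over the applicant's risk level, weighting each type's action by its prior probability.
E[Basic plan] = 1/3·(-9) + 2/3·(-6) = (-3) + (-4) = -7

-7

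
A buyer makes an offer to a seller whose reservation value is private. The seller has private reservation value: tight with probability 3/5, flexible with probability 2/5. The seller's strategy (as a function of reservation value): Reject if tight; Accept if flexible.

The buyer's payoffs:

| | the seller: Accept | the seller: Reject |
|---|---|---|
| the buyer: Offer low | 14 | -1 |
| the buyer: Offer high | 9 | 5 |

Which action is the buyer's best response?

Offer high

E[Offer low] = 3/5·(-1) + 2/5·(14) = 5
E[Offer high] = 3/5·(5) + 2/5·(9) = 33/5
Best response: Offer high (33/5 is the largest).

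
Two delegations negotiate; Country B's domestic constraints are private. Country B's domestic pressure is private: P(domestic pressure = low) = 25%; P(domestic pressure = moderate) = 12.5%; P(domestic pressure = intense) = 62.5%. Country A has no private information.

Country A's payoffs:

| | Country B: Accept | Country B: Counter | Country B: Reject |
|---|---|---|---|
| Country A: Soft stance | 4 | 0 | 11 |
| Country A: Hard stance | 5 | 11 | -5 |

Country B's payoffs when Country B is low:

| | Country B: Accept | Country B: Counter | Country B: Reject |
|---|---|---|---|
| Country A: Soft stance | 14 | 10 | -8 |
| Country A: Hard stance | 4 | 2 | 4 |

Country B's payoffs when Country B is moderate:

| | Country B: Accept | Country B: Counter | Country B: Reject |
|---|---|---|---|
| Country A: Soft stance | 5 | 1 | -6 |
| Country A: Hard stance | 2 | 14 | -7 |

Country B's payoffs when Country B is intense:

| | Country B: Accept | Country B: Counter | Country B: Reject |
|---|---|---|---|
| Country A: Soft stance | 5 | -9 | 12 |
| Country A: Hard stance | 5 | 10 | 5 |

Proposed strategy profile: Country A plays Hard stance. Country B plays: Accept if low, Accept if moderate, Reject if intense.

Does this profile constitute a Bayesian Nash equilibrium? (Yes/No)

Country A plays Hard stance: E[Hard stance] = 0.25·(5) + 0.125·(5) + 0.625·(-5) = -1.25; E[Soft stance] = 8.375. Not best-responding. ✗
Country B (domestic pressure low), facing Hard stance: Accept gives 4, Counter gives 2, Reject gives 4. Proposed Accept is best. ✓
Country B (domestic pressure moderate), facing Hard stance: Accept gives 2, Counter gives 14, Reject gives -7. Proposed Accept is not best — profitable deviation exists. ✗
Country B (domestic pressure intense), facing Hard stance: Accept gives 5, Counter gives 10, Reject gives 5. Proposed Reject is not best — profitable deviation exists. ✗

No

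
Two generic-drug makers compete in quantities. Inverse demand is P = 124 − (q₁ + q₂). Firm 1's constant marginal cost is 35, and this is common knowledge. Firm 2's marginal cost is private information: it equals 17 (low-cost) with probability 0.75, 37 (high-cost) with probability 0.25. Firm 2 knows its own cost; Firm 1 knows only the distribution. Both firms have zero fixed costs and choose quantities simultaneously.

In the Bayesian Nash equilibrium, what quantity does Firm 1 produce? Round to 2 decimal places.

Firm 2 with cost c maximizes (124 − (q₁+q₂) − c)·q₂, giving q₂(c) = (124 − c − q₁)/2.
E[c₂] = 0.75·17 + 0.25·37 = 22
Firm 1's FOC against E[q₂] yields q₁ = (124 − 2·35 + E[c₂])/3 = (124 − 70 + 22)/3 = 25.3333.

25.33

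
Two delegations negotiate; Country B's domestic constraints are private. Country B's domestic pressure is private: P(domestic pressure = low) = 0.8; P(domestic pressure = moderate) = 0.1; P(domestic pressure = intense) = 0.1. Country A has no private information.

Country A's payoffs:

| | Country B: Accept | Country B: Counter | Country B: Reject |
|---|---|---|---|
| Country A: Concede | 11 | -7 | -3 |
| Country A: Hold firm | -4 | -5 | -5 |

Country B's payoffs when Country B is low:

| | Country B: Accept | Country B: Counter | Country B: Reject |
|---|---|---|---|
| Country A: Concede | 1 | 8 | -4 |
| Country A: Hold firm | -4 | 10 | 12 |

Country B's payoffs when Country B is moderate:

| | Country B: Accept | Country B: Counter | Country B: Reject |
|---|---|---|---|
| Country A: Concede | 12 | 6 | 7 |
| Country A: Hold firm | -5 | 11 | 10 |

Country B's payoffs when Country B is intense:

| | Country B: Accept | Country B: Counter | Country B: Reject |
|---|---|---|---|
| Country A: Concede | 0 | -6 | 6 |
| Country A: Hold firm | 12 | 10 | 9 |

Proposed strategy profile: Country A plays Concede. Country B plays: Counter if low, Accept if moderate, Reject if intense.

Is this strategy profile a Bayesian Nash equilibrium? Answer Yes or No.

Yes

Country A plays Concede: E[Concede] = 0.8·(-7) + 0.1·(11) + 0.1·(-3) = -4.8; E[Hold firm] = -4.9. Best-responding. ✓
Country B (domestic pressure low), facing Concede: Accept gives 1, Counter gives 8, Reject gives -4. Proposed Counter is best. ✓
Country B (domestic pressure moderate), facing Concede: Accept gives 12, Counter gives 6, Reject gives 7. Proposed Accept is best. ✓
Country B (domestic pressure intense), facing Concede: Accept gives 0, Counter gives -6, Reject gives 6. Proposed Reject is best. ✓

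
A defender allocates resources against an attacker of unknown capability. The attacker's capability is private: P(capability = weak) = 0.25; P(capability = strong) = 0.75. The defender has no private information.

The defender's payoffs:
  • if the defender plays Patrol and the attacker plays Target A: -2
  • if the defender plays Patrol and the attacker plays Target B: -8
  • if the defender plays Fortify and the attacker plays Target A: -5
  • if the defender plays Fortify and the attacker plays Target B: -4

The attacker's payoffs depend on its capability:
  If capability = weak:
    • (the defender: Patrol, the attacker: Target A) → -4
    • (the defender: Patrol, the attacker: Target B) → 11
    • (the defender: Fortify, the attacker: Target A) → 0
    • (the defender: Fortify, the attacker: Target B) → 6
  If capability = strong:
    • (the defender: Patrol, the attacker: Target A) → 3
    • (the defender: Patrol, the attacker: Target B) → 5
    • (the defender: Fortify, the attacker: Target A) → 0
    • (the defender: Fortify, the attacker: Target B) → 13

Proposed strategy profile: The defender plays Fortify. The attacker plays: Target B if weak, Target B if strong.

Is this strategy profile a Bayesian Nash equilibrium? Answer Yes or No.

The defender plays Fortify: E[Fortify] = 0.25·(-4) + 0.75·(-4) = -4; E[Patrol] = -8. Best-responding. ✓
The attacker (capability weak), facing Fortify: Target A gives 0, Target B gives 6. Proposed Target B is best. ✓
The attacker (capability strong), facing Fortify: Target A gives 0, Target B gives 13. Proposed Target B is best. ✓

Yes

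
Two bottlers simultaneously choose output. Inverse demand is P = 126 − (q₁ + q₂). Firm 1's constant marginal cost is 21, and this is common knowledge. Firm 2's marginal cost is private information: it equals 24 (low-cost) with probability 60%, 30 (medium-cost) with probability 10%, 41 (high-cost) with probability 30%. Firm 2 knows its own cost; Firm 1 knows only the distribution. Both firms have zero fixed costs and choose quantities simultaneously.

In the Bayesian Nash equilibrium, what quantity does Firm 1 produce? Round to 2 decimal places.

37.90

Type-c best response for Firm 2: q₂(c) = (126 − c)/2 − q₁/2.
Firm 1 maximizes expected profit; its first-order condition is 126 − 2q₁ − E[q₂] − 21 = 0.
Substituting E[q₂] and solving: E[c₂] = 29.7, so q₁ = (126 − 2·21 + 29.7)/3 = 37.9.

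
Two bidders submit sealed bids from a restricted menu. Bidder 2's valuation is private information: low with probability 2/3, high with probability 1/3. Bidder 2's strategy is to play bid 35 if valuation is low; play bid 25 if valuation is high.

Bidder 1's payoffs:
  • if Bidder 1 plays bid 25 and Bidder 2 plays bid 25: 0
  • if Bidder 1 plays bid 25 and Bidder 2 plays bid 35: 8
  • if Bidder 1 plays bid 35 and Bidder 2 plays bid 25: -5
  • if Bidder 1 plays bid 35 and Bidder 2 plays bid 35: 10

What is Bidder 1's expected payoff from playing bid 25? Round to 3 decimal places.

Take the expectation over Bidder 2's valuation, weighting each type's action by its prior probability.
E[bid 25] = 2/3·8 + 1/3·0 = 16/3 + 0 = 16/3

5.333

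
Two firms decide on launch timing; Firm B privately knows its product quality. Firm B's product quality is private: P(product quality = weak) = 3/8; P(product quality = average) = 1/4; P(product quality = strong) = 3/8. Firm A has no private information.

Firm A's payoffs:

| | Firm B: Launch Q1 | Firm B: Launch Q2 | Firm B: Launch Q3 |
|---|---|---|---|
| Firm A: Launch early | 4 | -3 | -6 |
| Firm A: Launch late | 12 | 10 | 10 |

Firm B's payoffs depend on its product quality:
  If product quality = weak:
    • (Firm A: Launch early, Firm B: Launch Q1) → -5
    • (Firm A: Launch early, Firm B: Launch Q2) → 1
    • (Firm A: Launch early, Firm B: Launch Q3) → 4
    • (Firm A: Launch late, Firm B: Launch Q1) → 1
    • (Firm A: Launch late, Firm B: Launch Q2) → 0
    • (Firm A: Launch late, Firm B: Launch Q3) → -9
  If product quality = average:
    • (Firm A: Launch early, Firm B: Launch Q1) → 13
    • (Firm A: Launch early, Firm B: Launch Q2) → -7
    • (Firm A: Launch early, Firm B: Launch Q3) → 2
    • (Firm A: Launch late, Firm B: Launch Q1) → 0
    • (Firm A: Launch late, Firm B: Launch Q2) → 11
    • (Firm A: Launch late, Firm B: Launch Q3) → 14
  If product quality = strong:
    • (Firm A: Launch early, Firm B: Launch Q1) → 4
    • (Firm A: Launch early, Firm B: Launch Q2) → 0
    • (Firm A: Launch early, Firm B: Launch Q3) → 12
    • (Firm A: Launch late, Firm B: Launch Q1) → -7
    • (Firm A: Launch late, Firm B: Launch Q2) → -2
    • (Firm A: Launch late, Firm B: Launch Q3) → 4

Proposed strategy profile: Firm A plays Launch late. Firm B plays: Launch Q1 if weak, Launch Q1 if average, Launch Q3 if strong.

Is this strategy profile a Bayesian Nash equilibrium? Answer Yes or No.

A profile is a BNE iff every type of every player is best-responding given beliefs about the other side.
Firm A plays Launch late: E[Launch late] = 3/8·(12) + 1/4·(12) + 3/8·(10) = 45/4; E[Launch early] = 1/4. Best-responding. ✓
Firm B (product quality weak), facing Launch late: Launch Q1 gives 1, Launch Q2 gives 0, Launch Q3 gives -9. Proposed Launch Q1 is best. ✓
Firm B (product quality average), facing Launch late: Launch Q1 gives 0, Launch Q2 gives 11, Launch Q3 gives 14. Proposed Launch Q1 is not best — profitable deviation exists. ✗
Firm B (product quality strong), facing Launch late: Launch Q1 gives -7, Launch Q2 gives -2, Launch Q3 gives 4. Proposed Launch Q3 is best. ✓

No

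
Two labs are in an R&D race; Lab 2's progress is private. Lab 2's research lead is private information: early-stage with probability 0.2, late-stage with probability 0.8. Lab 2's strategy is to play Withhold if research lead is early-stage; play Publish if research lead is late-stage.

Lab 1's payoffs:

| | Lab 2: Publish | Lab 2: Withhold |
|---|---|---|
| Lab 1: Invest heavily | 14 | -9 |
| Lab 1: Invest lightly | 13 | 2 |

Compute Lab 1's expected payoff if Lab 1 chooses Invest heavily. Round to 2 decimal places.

E[Invest heavily] = 0.2·(-9) + 0.8·14 = (-1.8) + 11.2 = 9.4

9.40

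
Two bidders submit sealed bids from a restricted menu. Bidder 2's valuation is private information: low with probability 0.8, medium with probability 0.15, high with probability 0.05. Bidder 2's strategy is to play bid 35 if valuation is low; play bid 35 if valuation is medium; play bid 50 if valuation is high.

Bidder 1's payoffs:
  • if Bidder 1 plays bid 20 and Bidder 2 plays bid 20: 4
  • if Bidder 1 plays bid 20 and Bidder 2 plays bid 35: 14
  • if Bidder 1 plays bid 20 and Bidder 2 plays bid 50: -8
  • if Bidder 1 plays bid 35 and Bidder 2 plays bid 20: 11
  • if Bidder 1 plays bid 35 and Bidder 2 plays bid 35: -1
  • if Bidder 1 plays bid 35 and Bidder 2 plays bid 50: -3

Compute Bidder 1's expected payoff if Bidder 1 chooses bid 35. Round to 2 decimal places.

E[bid 35] = 0.8·(-1) + 0.15·(-1) + 0.05·(-3) = (-0.8) + (-0.15) + (-0.15) = -1.1

-1.10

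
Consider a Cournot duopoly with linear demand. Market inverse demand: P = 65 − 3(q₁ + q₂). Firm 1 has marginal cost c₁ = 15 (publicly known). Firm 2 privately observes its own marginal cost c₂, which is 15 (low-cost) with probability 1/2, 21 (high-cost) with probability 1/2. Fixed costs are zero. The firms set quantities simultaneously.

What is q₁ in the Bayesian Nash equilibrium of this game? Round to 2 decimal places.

5.89

Firm 2 with cost c maximizes (65 − 3(q₁+q₂) − c)·q₂, giving q₂(c) = (65 − c − 3q₁)/6.
E[c₂] = 1/2·15 + 1/2·21 = 18
Firm 1's FOC against E[q₂] yields q₁ = (65 − 2·15 + E[c₂])/9 = (65 − 30 + 18)/9 = 5.88889.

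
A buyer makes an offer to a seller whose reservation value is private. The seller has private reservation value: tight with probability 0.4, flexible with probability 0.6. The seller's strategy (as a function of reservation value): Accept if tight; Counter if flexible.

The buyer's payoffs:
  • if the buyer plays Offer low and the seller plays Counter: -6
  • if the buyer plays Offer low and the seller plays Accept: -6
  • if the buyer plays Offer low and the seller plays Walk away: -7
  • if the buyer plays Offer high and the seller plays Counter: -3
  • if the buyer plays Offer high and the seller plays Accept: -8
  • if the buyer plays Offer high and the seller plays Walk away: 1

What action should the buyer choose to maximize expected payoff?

Compute the buyer's expected payoff for each action, taking the expectation over the seller's type.
E[Offer low] = 0.4·(-6) + 0.6·(-6) = -6
E[Offer high] = 0.4·(-8) + 0.6·(-3) = -5
Best response: Offer high (-5 is the largest).

Offer high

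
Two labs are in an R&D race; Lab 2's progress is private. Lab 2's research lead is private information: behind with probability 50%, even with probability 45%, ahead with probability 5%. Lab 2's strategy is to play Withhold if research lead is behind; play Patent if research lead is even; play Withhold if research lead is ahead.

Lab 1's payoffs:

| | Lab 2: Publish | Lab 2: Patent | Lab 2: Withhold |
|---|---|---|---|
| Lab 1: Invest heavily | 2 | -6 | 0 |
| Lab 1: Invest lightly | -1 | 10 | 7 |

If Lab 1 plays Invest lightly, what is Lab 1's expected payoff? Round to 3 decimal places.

8.350

E[Invest lightly] = 0.5·7 + 0.45·10 + 0.05·7 = 3.5 + 4.5 + 0.35 = 8.35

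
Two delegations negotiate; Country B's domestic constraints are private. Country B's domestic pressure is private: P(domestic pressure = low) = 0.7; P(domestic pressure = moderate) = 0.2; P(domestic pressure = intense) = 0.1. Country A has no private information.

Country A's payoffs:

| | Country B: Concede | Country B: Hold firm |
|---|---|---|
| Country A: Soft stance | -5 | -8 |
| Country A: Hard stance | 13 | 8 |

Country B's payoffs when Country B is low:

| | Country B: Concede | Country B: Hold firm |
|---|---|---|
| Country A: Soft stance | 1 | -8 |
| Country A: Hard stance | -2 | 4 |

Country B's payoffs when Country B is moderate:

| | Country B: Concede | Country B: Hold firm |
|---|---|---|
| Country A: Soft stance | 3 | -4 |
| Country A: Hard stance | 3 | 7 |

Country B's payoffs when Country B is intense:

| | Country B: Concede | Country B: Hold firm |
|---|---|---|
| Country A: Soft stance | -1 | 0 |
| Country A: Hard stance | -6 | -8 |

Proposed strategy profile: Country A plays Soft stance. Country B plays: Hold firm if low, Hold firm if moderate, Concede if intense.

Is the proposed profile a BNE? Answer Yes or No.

Country A plays Soft stance: E[Soft stance] = 0.7·(-8) + 0.2·(-8) + 0.1·(-5) = -7.7; E[Hard stance] = 8.5. Not best-responding. ✗
Country B (domestic pressure low), facing Soft stance: Concede gives 1, Hold firm gives -8. Proposed Hold firm is not best — profitable deviation exists. ✗
Country B (domestic pressure moderate), facing Soft stance: Concede gives 3, Hold firm gives -4. Proposed Hold firm is not best — profitable deviation exists. ✗
Country B (domestic pressure intense), facing Soft stance: Concede gives -1, Hold firm gives 0. Proposed Concede is not best — profitable deviation exists. ✗

No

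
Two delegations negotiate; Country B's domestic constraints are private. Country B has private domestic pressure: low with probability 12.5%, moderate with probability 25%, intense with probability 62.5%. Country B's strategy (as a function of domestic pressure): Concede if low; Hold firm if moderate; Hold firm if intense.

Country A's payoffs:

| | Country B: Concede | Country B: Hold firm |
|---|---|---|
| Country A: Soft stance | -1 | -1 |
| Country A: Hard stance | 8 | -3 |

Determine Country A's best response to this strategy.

Compute Country A's expected payoff for each action, taking the expectation over Country B's type.
E[Soft stance] = 0.125·(-1) + 0.25·(-1) + 0.625·(-1) = -1
E[Hard stance] = 0.125·(8) + 0.25·(-3) + 0.625·(-3) = -1.625
Best response: Soft stance (-1 is the largest).

Soft stance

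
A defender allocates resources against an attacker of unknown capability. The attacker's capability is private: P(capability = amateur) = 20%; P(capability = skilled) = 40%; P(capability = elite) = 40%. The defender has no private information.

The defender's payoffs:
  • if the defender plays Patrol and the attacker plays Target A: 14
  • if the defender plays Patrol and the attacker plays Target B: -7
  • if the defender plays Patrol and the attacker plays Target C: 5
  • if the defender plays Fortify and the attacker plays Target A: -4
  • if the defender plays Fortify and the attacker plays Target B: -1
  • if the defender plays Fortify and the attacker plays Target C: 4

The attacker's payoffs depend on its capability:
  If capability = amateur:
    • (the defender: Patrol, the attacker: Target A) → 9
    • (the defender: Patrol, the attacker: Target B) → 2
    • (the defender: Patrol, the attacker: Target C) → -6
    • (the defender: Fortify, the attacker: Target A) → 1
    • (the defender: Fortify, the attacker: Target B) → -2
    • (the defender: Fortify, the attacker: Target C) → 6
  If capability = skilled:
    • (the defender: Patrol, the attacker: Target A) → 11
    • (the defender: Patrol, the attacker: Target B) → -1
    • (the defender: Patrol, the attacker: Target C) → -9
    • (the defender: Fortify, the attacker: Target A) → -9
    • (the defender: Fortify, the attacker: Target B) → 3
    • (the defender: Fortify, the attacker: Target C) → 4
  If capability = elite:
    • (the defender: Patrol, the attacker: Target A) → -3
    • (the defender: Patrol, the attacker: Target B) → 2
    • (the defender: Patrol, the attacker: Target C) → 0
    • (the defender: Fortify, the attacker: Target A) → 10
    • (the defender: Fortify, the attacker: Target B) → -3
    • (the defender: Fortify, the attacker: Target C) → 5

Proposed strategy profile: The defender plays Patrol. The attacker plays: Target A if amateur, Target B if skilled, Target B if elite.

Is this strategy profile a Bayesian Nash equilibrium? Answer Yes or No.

No

The defender plays Patrol: E[Patrol] = 0.2·(14) + 0.4·(-7) + 0.4·(-7) = -2.8; E[Fortify] = -1.6. Not best-responding. ✗
The attacker (capability amateur), facing Patrol: Target A gives 9, Target B gives 2, Target C gives -6. Proposed Target A is best. ✓
The attacker (capability skilled), facing Patrol: Target A gives 11, Target B gives -1, Target C gives -9. Proposed Target B is not best — profitable deviation exists. ✗
The attacker (capability elite), facing Patrol: Target A gives -3, Target B gives 2, Target C gives 0. Proposed Target B is best. ✓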